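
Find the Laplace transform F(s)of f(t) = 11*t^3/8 33/(4*s^4)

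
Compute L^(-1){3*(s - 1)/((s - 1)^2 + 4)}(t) 3*exp(t)*cos(2*t)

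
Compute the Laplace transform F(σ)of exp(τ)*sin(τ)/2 1/(2*((σ - 1)^2 + 1))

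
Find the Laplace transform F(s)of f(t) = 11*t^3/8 33/(4*s^4)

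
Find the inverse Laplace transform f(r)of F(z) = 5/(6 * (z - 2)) 5 * exp(2 * r)/6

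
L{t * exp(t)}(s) (s - 1)^(-2)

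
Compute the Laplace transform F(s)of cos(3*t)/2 s/(2*(s^2 + 9))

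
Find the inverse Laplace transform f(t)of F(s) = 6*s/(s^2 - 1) 6*cosh(t)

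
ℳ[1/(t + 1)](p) pi*csc(pi*p) 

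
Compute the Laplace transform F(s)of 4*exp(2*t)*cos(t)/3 4*(s - 2)/(3*((s - 2)^2+1))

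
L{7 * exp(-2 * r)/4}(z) 7/(4 * (z+2))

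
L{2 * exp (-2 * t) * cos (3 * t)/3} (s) 2 * (s + 2)/ (3 * ( (s + 2)^2 + 9))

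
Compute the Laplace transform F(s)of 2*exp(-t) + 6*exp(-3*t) 6/(s + 3) + 2/(s + 1)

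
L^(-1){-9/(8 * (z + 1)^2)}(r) -9 * r * exp(-r)/8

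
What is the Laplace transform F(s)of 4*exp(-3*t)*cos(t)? 4*(s + 3)/((s + 3)^2 + 1)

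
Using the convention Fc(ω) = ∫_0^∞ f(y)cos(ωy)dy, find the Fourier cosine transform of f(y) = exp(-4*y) 4/(ω^2 + 16)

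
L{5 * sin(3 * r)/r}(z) 5 * atan(3/z)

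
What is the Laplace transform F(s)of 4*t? 4/s^2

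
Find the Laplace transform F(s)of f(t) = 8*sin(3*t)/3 8/(s^2 + 9)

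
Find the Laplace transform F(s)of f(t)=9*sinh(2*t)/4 9/(2*(s^2 - 4))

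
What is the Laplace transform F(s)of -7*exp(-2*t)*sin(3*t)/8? -21/(8*(s + 2)^2 + 72)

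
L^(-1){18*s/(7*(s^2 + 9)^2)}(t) 3*t*sin(3*t)/7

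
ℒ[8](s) 8/s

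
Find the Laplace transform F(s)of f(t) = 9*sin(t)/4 9/(4*(s^2 + 1))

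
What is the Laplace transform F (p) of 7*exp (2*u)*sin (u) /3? 7/ (3*( (p - 2) ^2 + 1) ) 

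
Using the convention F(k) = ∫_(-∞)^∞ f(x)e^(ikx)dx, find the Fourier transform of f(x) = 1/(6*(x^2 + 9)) pi*exp(-3*Abs(k))/18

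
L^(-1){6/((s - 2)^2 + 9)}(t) 2 * exp(2 * t) * sin(3 * t)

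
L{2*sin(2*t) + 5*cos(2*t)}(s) 5*s/(s^2 + 4) + 4/(s^2 + 4)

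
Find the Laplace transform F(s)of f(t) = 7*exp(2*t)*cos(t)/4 7*(s - 2)/(4*((s - 2)^2+1))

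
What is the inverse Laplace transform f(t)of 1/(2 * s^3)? t^2/4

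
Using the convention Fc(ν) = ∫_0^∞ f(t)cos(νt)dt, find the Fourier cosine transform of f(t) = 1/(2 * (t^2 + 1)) pi * exp(-ν)/4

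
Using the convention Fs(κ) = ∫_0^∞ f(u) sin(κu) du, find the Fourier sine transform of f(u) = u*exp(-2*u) 4*κ/(κ^2 + 4) ^2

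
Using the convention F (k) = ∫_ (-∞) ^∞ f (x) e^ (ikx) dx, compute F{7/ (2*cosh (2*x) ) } 7*pi/ (4*cosh (pi*k/4) ) 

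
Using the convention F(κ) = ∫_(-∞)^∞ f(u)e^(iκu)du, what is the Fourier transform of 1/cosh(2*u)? pi/(2*cosh(pi*κ/4))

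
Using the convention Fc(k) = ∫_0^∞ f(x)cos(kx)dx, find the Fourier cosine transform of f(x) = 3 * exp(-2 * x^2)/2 3 * sqrt(2) * sqrt(pi) * exp(-k^2/8)/8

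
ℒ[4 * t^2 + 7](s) 7/s + 8/s^3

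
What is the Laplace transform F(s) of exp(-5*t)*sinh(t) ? 1/((s + 5) ^2 - 1) 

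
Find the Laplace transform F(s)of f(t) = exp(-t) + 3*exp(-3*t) 1/(s + 1) + 3/(s + 3)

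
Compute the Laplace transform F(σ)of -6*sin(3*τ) -18/(σ^2 + 9)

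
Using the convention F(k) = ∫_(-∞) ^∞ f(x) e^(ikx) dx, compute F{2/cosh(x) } 2*pi/cosh(pi*k/2) 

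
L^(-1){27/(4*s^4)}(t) 9*t^3/8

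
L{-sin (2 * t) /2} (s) -1/ (s^2 + 4) 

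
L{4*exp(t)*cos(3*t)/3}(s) 4*(s - 1)/(3*((s - 1)^2 + 9))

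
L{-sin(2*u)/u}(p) -atan(2/p)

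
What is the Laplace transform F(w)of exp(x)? 1/(w - 1)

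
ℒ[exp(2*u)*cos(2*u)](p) (p - 2) /((p - 2) ^2 + 4) 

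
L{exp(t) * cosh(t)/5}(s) (s - 1)/(5 * s * (s - 2))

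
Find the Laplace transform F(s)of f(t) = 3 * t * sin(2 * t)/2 6 * s/(s^2 + 4)^2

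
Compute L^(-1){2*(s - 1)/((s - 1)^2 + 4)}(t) 2*exp(t)*cos(2*t)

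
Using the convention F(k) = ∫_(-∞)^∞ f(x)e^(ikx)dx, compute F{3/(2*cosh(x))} 3*pi/(2*cosh(pi*k/2))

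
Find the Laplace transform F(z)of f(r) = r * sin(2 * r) 4 * z/(z^2 + 4)^2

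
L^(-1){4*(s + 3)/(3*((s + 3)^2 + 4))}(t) 4*exp(-3*t)*cos(2*t)/3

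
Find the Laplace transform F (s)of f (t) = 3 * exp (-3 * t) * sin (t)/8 3/ (8 * ( (s + 3)^2 + 1))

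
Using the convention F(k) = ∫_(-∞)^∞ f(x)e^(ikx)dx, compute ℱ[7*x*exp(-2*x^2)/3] 7*sqrt(2)*I*sqrt(pi)*k*exp(-k^2/8)/24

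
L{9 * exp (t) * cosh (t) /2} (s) 9 * (s - 1) / (2 * s * (s - 2) ) 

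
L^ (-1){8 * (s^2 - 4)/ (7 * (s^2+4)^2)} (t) 8 * t * cos (2 * t)/7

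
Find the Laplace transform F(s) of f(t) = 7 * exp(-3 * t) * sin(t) 7/((s + 3) ^2 + 1) 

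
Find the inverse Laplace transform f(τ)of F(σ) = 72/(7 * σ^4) 12 * τ^3/7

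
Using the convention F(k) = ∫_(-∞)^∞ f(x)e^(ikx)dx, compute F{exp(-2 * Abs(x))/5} 4/(5 * (k^2 + 4))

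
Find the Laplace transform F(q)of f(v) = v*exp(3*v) (q - 3)^(-2)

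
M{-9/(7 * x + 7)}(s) -9 * pi * csc(pi * s)/7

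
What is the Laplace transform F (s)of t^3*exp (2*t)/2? 3/ (s - 2)^4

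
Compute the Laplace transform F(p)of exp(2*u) 1/(p - 2)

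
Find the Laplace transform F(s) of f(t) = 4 4/s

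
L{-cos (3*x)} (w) -w/ (w^2+9)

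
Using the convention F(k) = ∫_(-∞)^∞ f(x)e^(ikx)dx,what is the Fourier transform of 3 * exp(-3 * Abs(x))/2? 9/(k^2 + 9)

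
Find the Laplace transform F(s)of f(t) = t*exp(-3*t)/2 1/(2*(s + 3)^2)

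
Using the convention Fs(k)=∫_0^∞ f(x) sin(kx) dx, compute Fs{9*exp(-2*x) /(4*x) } 9*atan(k/2) /4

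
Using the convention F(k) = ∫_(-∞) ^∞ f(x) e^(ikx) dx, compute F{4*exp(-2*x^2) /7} 2*sqrt(2)*sqrt(pi)*exp(-k^2/8) /7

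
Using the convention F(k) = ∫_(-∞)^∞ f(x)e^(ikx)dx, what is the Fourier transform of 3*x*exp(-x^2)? 3*I*sqrt(pi)*k*exp(-k^2/4)/2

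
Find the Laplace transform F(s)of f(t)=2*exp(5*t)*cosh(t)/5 2*(s - 5)/(5*((s - 5)^2 - 1))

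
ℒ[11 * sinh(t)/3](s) 11/(3 * (s^2 - 1))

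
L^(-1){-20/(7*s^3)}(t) -10*t^2/7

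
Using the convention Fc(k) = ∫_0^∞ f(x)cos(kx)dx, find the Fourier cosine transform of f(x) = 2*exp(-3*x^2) sqrt(3)*sqrt(pi)*exp(-k^2/12)/3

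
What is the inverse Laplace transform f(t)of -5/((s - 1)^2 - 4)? -5*exp(t)*sinh(2*t)/2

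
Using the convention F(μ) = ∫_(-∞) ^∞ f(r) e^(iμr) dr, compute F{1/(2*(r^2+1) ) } pi*exp(-Abs(μ) ) /2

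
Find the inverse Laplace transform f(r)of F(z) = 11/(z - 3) 11*exp(3*r)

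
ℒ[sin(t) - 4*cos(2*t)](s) 1/(s^2 + 1) - 4*s/(s^2 + 4)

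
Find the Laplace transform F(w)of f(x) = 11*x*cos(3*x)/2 11*(w^2 - 9)/(2*(w^2+9)^2)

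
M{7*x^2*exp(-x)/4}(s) 7*gamma(s + 2)/4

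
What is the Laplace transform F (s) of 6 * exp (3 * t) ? 6/ (s - 3) 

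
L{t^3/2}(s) 3/s^4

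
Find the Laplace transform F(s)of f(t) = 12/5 12/(5 * s)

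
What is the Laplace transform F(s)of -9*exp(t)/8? -9/(8*s - 8)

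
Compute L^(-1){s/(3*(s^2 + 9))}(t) cos(3*t)/3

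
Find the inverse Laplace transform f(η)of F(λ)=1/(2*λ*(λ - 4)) exp(2*η)*sinh(2*η)/4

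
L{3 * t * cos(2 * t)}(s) 3 * (s^2 - 4)/(s^2+4)^2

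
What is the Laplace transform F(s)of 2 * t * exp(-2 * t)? 2/(s + 2)^2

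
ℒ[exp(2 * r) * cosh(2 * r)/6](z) (z - 2)/(6 * z * (z - 4))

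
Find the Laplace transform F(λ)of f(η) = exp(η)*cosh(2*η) (λ - 1)/((λ - 1)^2 - 4)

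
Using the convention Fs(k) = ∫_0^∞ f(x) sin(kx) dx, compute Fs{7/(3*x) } 7*pi/6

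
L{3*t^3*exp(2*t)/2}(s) 9/(s - 2)^4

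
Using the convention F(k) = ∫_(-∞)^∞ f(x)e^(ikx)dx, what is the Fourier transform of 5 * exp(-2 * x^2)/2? 5 * sqrt(2) * sqrt(pi) * exp(-k^2/8)/4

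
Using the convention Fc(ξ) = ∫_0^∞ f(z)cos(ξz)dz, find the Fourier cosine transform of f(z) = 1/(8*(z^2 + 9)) pi*exp(-3*ξ)/48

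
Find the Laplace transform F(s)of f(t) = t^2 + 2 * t 2/s^3 + 2/s^2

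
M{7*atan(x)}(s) -7*pi*sec(pi*s/2)/(2*s)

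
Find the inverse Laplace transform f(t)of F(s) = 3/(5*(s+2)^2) 3*t*exp(-2*t)/5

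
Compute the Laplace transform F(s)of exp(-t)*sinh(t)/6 1/(6*s*(s+2))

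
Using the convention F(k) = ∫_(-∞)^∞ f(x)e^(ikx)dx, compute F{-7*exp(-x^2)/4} -7*sqrt(pi)*exp(-k^2/4)/4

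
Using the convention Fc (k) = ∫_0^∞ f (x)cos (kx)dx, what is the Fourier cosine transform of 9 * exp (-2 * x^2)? 9 * sqrt (2) * sqrt (pi) * exp (-k^2/8)/4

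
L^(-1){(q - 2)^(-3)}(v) v^2 * exp(2 * v)/2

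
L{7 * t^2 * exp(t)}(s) 14/(s - 1)^3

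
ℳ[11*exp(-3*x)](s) 11*gamma(s)/3^s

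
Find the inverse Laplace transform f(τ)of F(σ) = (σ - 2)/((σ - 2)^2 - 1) exp(2 * τ) * cosh(τ)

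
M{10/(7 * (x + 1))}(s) 10 * pi * csc(pi * s)/7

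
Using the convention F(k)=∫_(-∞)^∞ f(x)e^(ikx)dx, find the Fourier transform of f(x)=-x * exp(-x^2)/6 -I * sqrt(pi) * k * exp(-k^2/4)/12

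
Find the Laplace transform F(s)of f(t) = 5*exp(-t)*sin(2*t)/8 5/(4*((s + 1)^2 + 4))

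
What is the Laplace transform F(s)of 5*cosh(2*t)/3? 5*s/(3*(s^2 - 4))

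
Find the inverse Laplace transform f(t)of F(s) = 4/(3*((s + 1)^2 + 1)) 4*exp(-t)*sin(t)/3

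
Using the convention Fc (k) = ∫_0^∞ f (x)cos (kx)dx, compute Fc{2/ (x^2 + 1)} pi * exp (-k)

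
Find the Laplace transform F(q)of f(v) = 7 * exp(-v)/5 7/(5 * (q + 1))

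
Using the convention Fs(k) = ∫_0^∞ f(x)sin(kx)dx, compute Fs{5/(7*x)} 5*pi/14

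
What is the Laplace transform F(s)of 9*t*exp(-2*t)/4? 9/(4*(s + 2)^2)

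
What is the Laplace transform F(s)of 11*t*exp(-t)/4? 11/(4*(s + 1)^2)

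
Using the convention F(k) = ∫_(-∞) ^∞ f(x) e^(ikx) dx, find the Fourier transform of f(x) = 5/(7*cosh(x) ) 5*pi/(7*cosh(pi*k/2) ) 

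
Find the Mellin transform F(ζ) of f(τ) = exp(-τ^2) gamma(ζ/2) /2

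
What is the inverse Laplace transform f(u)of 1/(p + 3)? exp(-3 * u)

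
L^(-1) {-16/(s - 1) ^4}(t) -8 * t^3 * exp(t) /3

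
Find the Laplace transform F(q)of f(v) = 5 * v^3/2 15/q^4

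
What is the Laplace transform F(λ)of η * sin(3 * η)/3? 2 * λ/(λ^2 + 9)^2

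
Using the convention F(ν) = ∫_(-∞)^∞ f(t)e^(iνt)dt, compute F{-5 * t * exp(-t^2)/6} -5 * I * sqrt(pi) * ν * exp(-ν^2/4)/12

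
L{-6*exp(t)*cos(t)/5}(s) 6*(1 - s)/(5*((s - 1)^2 + 1))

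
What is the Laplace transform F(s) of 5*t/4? 5/(4*s^2) 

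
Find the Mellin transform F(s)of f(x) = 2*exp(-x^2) gamma(s/2)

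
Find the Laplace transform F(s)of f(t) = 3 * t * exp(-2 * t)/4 3/(4 * (s+2)^2)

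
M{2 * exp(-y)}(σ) 2 * gamma(σ)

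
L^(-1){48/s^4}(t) 8*t^3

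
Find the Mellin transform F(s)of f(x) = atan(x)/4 -pi * sec(pi * s/2)/(8 * s)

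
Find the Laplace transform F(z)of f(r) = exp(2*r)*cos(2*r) (z - 2)/((z - 2)^2 + 4)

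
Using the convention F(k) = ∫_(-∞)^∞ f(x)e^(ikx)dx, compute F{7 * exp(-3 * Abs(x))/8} 21/(4 * (k^2 + 9))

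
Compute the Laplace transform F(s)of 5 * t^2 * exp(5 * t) 10/(s - 5)^3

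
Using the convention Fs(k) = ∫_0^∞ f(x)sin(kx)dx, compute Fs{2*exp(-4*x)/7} 2*k/(7*(k^2+16))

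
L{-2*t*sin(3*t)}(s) -12*s/(s^2 + 9)^2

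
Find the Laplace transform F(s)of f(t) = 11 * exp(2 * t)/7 11/(7 * (s - 2))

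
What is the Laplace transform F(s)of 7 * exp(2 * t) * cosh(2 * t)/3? 7 * (s - 2)/(3 * s * (s - 4))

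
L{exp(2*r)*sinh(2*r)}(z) 2/(z*(z - 4))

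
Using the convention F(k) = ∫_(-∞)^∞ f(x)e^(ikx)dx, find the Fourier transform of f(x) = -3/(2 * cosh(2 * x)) -3 * pi/(4 * cosh(pi * k/4))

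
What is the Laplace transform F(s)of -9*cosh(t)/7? -9*s/(7*s^2 - 7)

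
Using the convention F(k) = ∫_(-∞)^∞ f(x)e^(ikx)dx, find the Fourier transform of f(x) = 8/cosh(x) 8 * pi/cosh(pi * k/2)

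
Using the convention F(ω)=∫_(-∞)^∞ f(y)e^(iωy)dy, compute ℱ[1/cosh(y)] pi/cosh(pi * ω/2)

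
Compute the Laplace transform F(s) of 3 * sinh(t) 3/(s^2 - 1) 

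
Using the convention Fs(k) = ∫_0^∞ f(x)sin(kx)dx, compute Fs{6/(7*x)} 3*pi/7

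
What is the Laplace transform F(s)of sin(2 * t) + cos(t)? s/(s^2 + 1) + 2/(s^2 + 4)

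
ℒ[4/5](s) 4/(5 * s)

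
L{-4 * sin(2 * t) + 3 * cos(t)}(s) 3 * s/(s^2 + 1) - 8/(s^2 + 4)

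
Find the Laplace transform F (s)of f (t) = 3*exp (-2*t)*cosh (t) 3*(s + 2)/ ( (s + 2)^2-1)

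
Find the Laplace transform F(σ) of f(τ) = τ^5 120/σ^6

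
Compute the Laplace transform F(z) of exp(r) 1/(z - 1) 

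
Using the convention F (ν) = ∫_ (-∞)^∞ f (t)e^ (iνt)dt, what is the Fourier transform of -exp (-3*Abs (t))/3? -2/ (ν^2 + 9)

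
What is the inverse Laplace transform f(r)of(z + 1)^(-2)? r * exp(-r)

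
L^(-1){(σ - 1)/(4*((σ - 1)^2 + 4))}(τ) exp(τ)*cos(2*τ)/4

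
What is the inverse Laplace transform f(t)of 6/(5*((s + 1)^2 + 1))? 6*exp(-t)*sin(t)/5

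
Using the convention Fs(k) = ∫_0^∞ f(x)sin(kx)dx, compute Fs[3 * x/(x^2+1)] 3 * pi * exp(-k)/2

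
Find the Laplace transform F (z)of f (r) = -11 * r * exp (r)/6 -11/ (6 * (z - 1)^2)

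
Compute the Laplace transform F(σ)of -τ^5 -120/σ^6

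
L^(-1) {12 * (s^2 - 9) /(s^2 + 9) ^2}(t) 12 * t * cos(3 * t) 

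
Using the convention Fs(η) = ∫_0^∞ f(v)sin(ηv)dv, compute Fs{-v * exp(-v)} -2 * η/(η^2 + 1)^2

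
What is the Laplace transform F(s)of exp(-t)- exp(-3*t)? 1/(s+1) - 1/(s+3)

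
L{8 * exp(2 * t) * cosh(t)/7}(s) 8 * (s - 2)/(7 * ((s - 2)^2 - 1))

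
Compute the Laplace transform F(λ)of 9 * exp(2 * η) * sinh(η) 9/((λ - 2)^2-1)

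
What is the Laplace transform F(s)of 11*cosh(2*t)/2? 11*s/(2*(s^2-4))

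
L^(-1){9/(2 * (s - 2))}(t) 9 * exp(2 * t)/2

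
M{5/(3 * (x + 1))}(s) 5 * pi * csc(pi * s)/3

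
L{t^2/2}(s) s^(-3)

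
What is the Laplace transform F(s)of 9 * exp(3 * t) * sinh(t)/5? 9/(5 * ((s - 3)^2 - 1))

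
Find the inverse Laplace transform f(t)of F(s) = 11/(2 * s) 11/2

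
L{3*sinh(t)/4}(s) 3/(4*(s^2 - 1))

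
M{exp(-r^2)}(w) gamma(w/2)/2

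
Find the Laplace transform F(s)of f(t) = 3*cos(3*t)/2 3*s/(2*(s^2+9))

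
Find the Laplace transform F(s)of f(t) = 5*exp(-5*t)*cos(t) 5*(s + 5)/((s + 5)^2 + 1)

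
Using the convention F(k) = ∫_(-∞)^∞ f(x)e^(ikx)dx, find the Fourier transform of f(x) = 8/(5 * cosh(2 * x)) 4 * pi/(5 * cosh(pi * k/4))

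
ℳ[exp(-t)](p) gamma(p)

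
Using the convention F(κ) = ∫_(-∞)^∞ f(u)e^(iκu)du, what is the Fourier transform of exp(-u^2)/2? sqrt(pi)*exp(-κ^2/4)/2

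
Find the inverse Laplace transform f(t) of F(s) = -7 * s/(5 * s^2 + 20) -7 * cos(2 * t) /5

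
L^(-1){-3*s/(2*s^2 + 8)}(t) -3*cos(2*t)/2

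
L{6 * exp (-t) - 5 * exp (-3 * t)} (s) 6/ (s + 1) - 5/ (s + 3)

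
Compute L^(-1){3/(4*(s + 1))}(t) 3*exp(-t)/4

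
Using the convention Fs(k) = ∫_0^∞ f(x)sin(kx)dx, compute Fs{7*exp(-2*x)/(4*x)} 7*atan(k/2)/4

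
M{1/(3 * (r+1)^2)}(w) (-pi * w+pi)/(3 * sin(pi * w))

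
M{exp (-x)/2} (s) gamma (s)/2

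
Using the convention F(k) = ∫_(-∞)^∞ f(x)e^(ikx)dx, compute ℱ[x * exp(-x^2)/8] I * sqrt(pi) * k * exp(-k^2/4)/16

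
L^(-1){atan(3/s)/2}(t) sin(3*t)/(2*t)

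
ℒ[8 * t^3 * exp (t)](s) 48/ (s - 1)^4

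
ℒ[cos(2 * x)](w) w/(w^2 + 4)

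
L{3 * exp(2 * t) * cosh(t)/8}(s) 3 * (s - 2)/(8 * ((s - 2)^2-1))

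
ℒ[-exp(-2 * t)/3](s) -1/(3 * s + 6)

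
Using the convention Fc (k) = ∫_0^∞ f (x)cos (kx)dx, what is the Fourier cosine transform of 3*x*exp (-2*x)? 3*(4 - k^2)/ (k^2 + 4)^2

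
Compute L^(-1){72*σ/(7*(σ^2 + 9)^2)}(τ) 12*τ*sin(3*τ)/7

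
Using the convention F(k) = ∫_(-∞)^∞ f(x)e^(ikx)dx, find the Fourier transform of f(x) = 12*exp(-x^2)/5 12*sqrt(pi)*exp(-k^2/4)/5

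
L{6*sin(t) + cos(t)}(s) 6/(s^2 + 1) + s/(s^2 + 1)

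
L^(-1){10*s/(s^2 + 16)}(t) 10*cos(4*t)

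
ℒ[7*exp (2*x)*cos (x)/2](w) 7*(w - 2)/ (2*( (w - 2)^2 + 1))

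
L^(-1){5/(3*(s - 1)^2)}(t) 5*t*exp(t)/3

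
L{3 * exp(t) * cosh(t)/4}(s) 3 * (s - 1)/(4 * s * (s - 2))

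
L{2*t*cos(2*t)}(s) 2*(s^2 - 4)/(s^2 + 4)^2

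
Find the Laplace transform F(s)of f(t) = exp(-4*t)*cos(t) (s + 4)/((s + 4)^2 + 1)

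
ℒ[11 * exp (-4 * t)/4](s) 11/ (4 * (s+4))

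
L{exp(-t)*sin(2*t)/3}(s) 2/(3*((s + 1)^2 + 4))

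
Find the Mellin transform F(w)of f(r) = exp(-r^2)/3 gamma(w/2)/6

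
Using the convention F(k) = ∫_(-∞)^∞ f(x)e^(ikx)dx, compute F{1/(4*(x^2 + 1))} pi*exp(-Abs(k))/4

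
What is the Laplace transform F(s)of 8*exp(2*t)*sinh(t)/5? 8/(5*((s - 2)^2 - 1))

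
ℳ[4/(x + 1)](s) 4 * pi * csc(pi * s)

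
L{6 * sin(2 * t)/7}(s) 12/(7 * (s^2 + 4))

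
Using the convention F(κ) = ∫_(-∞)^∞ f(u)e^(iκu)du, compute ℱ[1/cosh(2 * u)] pi/(2 * cosh(pi * κ/4))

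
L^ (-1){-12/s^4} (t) -2 * t^3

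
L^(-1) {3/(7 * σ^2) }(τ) 3 * τ/7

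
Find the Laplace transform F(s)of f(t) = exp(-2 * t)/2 1/(2 * (s + 2))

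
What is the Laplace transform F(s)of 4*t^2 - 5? 8/s^3 - 5/s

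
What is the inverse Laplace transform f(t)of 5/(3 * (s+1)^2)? 5 * t * exp(-t)/3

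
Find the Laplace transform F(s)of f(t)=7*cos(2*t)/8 7*s/(8*(s^2 + 4))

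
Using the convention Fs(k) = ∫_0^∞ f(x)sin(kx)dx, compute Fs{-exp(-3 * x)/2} -k/(2 * k^2 + 18)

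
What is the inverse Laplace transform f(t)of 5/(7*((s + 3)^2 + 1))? 5*exp(-3*t)*sin(t)/7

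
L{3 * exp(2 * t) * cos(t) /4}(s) 3 * (s - 2) /(4 * ((s - 2) ^2 + 1) ) 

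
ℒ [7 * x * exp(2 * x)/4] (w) 7/(4 * (w - 2)^2)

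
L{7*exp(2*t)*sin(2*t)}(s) 14/((s - 2)^2 + 4)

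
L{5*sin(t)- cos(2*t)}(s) 5/(s^2 + 1)- s/(s^2 + 4)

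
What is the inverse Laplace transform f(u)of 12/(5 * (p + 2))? 12 * exp(-2 * u)/5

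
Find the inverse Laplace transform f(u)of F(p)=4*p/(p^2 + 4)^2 u*sin(2*u)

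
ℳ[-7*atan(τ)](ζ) 7*pi*sec(pi*ζ/2)/(2*ζ)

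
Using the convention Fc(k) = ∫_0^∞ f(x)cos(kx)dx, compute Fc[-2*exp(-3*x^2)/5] -sqrt(3)*sqrt(pi)*exp(-k^2/12)/15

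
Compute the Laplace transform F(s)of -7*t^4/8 -21/s^5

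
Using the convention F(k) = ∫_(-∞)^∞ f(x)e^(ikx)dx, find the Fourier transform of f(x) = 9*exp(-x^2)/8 9*sqrt(pi)*exp(-k^2/4)/8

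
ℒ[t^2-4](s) 2/s^3-4/s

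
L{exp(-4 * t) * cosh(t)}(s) (s + 4)/((s + 4)^2 - 1)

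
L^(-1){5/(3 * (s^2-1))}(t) 5 * sinh(t)/3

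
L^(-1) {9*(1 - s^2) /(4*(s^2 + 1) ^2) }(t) -9*t*cos(t) /4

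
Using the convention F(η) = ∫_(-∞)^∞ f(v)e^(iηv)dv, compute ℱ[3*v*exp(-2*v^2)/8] 3*sqrt(2)*I*sqrt(pi)*η*exp(-η^2/8)/64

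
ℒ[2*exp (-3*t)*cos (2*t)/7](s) 2*(s + 3)/ (7*( (s + 3)^2 + 4))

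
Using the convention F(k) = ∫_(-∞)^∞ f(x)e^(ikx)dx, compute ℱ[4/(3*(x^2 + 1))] 4*pi*exp(-Abs(k))/3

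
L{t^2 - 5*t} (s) 2/s^3 - 5/s^2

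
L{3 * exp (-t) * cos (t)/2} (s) 3 * (s + 1)/ (2 * ( (s + 1)^2 + 1))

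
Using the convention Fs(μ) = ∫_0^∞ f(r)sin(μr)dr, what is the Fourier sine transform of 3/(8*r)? 3*pi/16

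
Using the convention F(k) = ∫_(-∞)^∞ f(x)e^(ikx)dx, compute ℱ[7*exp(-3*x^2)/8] 7*sqrt(3)*sqrt(pi)*exp(-k^2/12)/24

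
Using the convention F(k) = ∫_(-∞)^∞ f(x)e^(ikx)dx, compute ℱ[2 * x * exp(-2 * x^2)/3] sqrt(2) * I * sqrt(pi) * k * exp(-k^2/8)/12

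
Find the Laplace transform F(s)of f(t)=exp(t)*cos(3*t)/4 (s - 1)/(4*((s - 1)^2+9))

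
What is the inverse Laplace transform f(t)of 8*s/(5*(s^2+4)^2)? 2*t*sin(2*t)/5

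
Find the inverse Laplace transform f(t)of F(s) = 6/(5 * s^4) t^3/5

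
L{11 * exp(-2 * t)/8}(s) 11/(8 * (s + 2))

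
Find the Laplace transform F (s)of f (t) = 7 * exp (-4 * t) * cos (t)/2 7 * (s + 4)/ (2 * ( (s + 4)^2 + 1))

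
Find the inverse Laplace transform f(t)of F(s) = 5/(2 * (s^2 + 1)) 5 * sin(t)/2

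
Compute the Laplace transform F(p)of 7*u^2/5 14/(5*p^3)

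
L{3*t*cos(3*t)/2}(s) 3*(s^2 - 9)/(2*(s^2+9)^2)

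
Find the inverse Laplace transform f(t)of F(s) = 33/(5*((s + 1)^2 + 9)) 11*exp(-t)*sin(3*t)/5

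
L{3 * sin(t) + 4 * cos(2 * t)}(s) 3/(s^2 + 1) + 4 * s/(s^2 + 4)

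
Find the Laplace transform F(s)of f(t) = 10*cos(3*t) 10*s/(s^2 + 9)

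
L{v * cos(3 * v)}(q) (q^2-9)/(q^2 + 9)^2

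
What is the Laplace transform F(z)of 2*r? 2/z^2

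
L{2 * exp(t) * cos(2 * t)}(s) 2 * (s - 1)/((s - 1)^2 + 4)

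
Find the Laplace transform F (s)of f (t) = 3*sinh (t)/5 3/ (5*(s^2 - 1))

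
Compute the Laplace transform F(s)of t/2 1/(2 * s^2)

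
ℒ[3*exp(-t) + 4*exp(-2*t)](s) 4/(s + 2) + 3/(s + 1)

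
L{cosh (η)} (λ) λ/ (λ^2 - 1)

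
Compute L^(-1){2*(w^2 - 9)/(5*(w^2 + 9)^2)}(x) 2*x*cos(3*x)/5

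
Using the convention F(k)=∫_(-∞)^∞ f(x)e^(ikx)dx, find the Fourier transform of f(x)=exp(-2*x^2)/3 sqrt(2)*sqrt(pi)*exp(-k^2/8)/6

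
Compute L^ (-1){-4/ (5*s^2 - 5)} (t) -4*sinh (t)/5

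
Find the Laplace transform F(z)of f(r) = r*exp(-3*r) (z + 3)^(-2)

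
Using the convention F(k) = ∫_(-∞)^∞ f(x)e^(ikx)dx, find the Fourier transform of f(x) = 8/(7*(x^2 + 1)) 8*pi*exp(-Abs(k))/7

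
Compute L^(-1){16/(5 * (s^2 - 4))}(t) 8 * sinh(2 * t)/5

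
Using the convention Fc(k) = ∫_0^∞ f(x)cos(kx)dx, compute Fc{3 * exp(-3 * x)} 9/(k^2 + 9)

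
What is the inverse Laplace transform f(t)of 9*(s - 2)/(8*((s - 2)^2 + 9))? 9*exp(2*t)*cos(3*t)/8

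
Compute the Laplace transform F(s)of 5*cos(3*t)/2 5*s/(2*(s^2 + 9))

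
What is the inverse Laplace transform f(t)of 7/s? 7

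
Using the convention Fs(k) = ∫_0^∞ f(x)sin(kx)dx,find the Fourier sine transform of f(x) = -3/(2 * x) -3 * pi/4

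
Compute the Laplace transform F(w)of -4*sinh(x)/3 -4/(3*w^2-3)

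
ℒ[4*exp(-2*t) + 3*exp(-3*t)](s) 4/(s + 2) + 3/(s + 3)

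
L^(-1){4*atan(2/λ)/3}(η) 4*sin(2*η)/(3*η)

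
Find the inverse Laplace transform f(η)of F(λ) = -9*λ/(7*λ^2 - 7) -9*cosh(η)/7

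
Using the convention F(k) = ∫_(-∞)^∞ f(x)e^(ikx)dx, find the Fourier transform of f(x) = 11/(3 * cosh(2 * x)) 11 * pi/(6 * cosh(pi * k/4))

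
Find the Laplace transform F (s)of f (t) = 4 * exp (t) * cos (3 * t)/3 4 * (s - 1)/ (3 * ( (s - 1)^2 + 9))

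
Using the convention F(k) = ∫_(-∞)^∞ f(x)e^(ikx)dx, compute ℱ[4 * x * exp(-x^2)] 2 * I * sqrt(pi) * k * exp(-k^2/4)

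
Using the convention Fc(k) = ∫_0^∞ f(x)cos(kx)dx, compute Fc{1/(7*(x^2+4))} pi*exp(-2*k)/28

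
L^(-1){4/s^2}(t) 4 * t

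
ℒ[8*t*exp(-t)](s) 8/(s + 1)^2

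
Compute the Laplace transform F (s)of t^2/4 1/ (2*s^3)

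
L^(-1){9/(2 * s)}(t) 9/2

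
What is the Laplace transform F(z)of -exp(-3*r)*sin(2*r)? -2/((z + 3)^2 + 4)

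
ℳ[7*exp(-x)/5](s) 7*gamma(s)/5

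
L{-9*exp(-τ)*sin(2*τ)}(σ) -18/((σ + 1)^2 + 4)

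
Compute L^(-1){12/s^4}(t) 2*t^3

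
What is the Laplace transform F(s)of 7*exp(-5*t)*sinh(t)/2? 7/(2*((s + 5)^2-1))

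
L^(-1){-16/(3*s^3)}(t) -8*t^2/3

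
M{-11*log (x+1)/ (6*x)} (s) 11*pi*csc (pi*s)/ (6*(s - 1))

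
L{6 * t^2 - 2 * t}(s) 12/s^3 - 2/s^2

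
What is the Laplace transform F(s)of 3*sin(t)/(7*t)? 3*atan(1/s)/7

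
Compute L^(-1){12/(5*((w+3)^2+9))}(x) 4*exp(-3*x)*sin(3*x)/5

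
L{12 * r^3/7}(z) 72/(7 * z^4)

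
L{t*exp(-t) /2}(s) 1/(2*(s+1) ^2) 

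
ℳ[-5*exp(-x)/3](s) -5*gamma(s)/3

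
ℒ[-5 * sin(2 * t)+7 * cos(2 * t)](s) 7 * s/(s^2+4) - 10/(s^2+4)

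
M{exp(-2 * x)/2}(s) gamma(s)/(2 * 2^s)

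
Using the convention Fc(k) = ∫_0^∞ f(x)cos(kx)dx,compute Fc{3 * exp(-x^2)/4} 3 * sqrt(pi) * exp(-k^2/4)/8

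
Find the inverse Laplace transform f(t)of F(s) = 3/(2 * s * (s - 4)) 3 * exp(2 * t) * sinh(2 * t)/4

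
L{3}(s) 3/s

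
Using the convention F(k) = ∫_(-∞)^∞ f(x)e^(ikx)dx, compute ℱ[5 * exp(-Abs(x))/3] 10/(3 * (k^2+1))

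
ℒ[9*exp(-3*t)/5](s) 9/(5*(s + 3))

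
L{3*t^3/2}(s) 9/s^4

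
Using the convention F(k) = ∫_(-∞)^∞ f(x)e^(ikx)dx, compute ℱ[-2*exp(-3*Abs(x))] -12/(k^2+9)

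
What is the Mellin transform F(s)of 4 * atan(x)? -2 * pi * sec(pi * s/2)/s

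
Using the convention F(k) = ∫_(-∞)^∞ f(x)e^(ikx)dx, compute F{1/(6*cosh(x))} pi/(6*cosh(pi*k/2))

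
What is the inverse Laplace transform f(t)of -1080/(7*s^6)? -9*t^5/7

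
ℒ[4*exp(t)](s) 4/(s - 1)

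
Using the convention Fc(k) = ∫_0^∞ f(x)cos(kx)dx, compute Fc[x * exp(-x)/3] (1 - k^2)/(3 * (k^2 + 1)^2)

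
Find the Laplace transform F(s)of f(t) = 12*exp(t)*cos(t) 12*(s - 1)/((s - 1)^2+1)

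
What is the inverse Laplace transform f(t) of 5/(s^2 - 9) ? 5 * sinh(3 * t) /3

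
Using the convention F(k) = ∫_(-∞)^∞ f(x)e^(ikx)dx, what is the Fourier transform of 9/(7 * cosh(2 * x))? 9 * pi/(14 * cosh(pi * k/4))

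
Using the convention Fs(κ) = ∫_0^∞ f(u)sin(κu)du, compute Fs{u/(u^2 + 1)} pi * exp(-κ)/2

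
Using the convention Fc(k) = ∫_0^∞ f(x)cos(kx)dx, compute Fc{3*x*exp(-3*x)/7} 3*(9 - k^2)/(7*(k^2+9)^2)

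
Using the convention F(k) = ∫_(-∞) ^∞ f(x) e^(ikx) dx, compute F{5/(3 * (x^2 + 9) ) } 5 * pi * exp(-3 * Abs(k) ) /9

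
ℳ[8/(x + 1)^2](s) -8 * pi * (s - 1)/sin(pi * s)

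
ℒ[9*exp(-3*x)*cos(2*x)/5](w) 9*(w + 3)/(5*((w + 3)^2 + 4))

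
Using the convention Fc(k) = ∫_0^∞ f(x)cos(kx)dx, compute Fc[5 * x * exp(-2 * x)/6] 5 * (4 - k^2)/(6 * (k^2 + 4)^2)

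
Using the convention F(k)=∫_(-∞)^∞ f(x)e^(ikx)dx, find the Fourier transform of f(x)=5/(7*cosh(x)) 5*pi/(7*cosh(pi*k/2))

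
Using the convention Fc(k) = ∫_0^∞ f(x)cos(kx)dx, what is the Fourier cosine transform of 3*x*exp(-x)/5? 3*(1 - k^2)/(5*(k^2+1)^2)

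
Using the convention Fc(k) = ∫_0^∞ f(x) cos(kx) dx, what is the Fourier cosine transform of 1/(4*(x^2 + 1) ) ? pi*exp(-k) /8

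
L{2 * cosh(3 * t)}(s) 2 * s/(s^2 - 9)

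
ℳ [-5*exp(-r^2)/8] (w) -5*gamma(w/2)/16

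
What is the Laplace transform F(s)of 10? 10/s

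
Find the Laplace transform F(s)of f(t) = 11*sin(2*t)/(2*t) 11*atan(2/s)/2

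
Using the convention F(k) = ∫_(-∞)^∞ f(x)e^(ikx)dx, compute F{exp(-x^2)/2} sqrt(pi)*exp(-k^2/4)/2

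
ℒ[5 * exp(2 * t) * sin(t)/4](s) 5/(4 * ((s - 2)^2+1))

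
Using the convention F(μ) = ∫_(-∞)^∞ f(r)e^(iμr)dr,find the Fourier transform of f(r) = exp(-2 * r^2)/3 sqrt(2) * sqrt(pi) * exp(-μ^2/8)/6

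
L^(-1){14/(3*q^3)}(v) 7*v^2/3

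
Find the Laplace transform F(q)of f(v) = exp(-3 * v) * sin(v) 1/((q + 3)^2 + 1)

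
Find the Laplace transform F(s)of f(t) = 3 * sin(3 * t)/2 9/(2 * (s^2+9))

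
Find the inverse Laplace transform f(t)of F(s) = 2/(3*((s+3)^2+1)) 2*exp(-3*t)*sin(t)/3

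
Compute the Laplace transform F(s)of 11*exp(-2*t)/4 11/(4*(s + 2))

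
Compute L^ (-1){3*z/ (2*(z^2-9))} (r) 3*cosh (3*r)/2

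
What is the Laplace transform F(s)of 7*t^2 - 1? 14/s^3 - 1/s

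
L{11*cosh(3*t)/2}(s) 11*s/(2*(s^2 - 9))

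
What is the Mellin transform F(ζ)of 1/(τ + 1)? pi * csc(pi * ζ)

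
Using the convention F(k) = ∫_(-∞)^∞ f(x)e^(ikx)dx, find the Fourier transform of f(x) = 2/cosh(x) 2 * pi/cosh(pi * k/2)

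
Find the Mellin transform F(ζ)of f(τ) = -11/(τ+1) -11 * pi * csc(pi * ζ)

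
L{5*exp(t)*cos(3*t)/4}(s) 5*(s - 1)/(4*((s - 1)^2 + 9))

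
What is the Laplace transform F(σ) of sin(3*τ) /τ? atan(3/σ) 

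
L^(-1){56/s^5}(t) 7 * t^4/3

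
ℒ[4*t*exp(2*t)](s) 4/(s - 2)^2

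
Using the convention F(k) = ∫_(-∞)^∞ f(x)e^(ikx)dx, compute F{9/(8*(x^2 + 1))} 9*pi*exp(-Abs(k))/8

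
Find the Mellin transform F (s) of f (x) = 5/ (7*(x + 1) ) 5*pi*csc (pi*s) /7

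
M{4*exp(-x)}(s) 4*gamma(s)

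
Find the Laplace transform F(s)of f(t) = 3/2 3/(2*s)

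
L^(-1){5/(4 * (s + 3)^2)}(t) 5 * t * exp(-3 * t)/4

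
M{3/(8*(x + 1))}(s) 3*pi*csc(pi*s)/8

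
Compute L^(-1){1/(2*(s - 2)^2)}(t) t*exp(2*t)/2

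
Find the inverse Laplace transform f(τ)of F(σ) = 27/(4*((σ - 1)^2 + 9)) 9*exp(τ)*sin(3*τ)/4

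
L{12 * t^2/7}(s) 24/(7 * s^3) 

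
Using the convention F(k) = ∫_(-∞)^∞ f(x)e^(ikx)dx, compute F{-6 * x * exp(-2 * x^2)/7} -3 * sqrt(2) * I * sqrt(pi) * k * exp(-k^2/8)/28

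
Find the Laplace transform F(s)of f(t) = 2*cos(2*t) 2*s/(s^2 + 4)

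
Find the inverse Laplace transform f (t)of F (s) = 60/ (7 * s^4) 10 * t^3/7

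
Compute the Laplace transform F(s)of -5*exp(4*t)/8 -5/(8*s - 32)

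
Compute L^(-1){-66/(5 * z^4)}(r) -11 * r^3/5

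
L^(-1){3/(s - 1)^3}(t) 3*t^2*exp(t)/2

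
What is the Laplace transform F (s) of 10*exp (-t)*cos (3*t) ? 10*(s + 1) / ( (s + 1) ^2 + 9) 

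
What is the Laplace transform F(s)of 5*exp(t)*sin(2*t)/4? 5/(2*((s - 1)^2 + 4))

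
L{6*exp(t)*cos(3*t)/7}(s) 6*(s - 1)/(7*((s - 1)^2 + 9))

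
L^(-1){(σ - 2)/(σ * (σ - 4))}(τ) exp(2 * τ) * cosh(2 * τ)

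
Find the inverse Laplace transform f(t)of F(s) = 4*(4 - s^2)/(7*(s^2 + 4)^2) -4*t*cos(2*t)/7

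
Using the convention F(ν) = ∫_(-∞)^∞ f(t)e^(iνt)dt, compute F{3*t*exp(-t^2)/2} 3*I*sqrt(pi)*ν*exp(-ν^2/4)/4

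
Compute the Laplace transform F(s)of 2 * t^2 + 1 1/s + 4/s^3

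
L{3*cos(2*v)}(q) 3*q/(q^2 + 4)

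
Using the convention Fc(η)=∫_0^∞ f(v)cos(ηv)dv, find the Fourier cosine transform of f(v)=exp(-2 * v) 2/(η^2+4)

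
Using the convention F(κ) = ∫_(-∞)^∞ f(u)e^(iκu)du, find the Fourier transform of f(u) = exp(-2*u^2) sqrt(2)*sqrt(pi)*exp(-κ^2/8)/2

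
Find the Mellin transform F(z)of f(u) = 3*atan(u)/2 -3*pi*sec(pi*z/2)/(4*z)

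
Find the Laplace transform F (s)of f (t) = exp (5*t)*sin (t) 1/ ( (s - 5)^2 + 1)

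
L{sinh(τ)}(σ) 1/(σ^2 - 1)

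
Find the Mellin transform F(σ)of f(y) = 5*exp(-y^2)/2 5*gamma(σ/2)/4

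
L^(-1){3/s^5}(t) t^4/8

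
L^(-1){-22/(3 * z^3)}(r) -11 * r^2/3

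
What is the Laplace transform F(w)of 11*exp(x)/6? 11/(6*(w - 1))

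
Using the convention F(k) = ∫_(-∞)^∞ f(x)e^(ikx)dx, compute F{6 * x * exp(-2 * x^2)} 3 * sqrt(2) * I * sqrt(pi) * k * exp(-k^2/8)/4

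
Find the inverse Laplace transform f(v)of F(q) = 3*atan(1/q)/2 3*sin(v)/(2*v)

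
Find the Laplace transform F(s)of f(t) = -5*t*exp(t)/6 -5/(6*(s - 1)^2)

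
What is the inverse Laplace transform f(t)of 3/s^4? t^3/2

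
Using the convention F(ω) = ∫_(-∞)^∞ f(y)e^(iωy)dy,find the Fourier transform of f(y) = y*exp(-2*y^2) sqrt(2)*I*sqrt(pi)*ω*exp(-ω^2/8)/8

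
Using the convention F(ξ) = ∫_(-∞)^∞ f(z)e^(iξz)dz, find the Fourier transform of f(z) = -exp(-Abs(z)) -2/(ξ^2 + 1)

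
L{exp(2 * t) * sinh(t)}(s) 1/((s - 2)^2 - 1)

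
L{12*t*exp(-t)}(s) 12/(s+1)^2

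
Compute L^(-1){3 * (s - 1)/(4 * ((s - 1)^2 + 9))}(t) 3 * exp(t) * cos(3 * t)/4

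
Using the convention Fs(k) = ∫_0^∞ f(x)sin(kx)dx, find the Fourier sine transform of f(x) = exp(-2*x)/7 k/(7*(k^2 + 4))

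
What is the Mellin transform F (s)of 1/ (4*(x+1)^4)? gamma (s)*gamma (4 - s)/24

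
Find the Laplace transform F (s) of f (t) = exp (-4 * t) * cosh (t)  (s + 4) / ( (s + 4) ^2-1) 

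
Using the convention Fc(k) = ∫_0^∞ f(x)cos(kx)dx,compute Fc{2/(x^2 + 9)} pi*exp(-3*k)/3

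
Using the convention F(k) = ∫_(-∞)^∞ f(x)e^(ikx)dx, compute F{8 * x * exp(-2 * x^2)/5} sqrt(2) * I * sqrt(pi) * k * exp(-k^2/8)/5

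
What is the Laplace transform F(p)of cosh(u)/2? p/(2 * (p^2-1))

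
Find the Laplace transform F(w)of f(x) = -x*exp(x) -1/(w - 1)^2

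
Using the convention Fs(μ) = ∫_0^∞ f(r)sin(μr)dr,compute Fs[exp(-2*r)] μ/(μ^2+4)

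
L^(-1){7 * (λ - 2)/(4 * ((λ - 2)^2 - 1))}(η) 7 * exp(2 * η) * cosh(η)/4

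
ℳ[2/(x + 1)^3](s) gamma(s) * gamma(3 - s)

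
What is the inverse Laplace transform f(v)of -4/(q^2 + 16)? -sin(4 * v)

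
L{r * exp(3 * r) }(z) (z - 3) ^(-2) 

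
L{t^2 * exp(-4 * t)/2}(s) (s+4)^(-3)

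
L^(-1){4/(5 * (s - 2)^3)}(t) 2 * t^2 * exp(2 * t)/5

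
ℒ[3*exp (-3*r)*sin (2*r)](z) 6/ ( (z + 3)^2 + 4)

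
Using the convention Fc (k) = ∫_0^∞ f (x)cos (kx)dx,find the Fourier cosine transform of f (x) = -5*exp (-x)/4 -5/ (4*k^2 + 4)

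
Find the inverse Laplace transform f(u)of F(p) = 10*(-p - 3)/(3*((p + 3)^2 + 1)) -10*exp(-3*u)*cos(u)/3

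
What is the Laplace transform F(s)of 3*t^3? 18/s^4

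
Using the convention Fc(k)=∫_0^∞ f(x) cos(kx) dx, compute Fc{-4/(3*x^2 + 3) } -2*pi*exp(-k) /3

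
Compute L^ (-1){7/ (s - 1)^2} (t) 7*t*exp (t)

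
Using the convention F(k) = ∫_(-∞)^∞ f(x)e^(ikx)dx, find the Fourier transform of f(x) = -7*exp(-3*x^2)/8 -7*sqrt(3)*sqrt(pi)*exp(-k^2/12)/24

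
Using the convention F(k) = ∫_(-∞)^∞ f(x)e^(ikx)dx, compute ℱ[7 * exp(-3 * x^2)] 7 * sqrt(3) * sqrt(pi) * exp(-k^2/12)/3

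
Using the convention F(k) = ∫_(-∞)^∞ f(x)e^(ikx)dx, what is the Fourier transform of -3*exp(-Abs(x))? -6/(k^2 + 1)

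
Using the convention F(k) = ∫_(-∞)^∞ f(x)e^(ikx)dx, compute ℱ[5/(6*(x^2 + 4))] 5*pi*exp(-2*Abs(k))/12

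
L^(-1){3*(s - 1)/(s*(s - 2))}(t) 3*exp(t)*cosh(t)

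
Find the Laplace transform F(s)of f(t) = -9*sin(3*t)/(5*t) -9*atan(3/s)/5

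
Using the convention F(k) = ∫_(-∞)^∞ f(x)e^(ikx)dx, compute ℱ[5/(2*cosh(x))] 5*pi/(2*cosh(pi*k/2))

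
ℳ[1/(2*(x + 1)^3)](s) pi*(s - 2)*(s - 1)/(4*sin(pi*s))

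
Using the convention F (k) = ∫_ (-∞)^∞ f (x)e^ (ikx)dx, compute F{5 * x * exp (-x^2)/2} 5 * I * sqrt (pi) * k * exp (-k^2/4)/4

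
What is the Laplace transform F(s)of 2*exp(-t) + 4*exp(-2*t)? 2/(s + 1) + 4/(s + 2)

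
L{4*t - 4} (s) 4/s^2 - 4/s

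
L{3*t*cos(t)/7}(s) 3*(s^2 - 1)/(7*(s^2 + 1)^2)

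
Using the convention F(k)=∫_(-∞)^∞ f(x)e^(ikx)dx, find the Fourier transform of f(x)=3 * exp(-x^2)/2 3 * sqrt(pi) * exp(-k^2/4)/2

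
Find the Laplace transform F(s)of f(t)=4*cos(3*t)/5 4*s/(5*(s^2 + 9))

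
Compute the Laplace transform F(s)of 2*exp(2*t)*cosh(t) 2*(s - 2)/((s - 2)^2 - 1)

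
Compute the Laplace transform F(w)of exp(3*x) 1/(w - 3)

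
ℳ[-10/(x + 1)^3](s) -5 * pi * (s - 2) * (s - 1)/sin(pi * s)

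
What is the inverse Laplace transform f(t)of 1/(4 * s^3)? t^2/8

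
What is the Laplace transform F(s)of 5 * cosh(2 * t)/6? 5 * s/(6 * (s^2-4))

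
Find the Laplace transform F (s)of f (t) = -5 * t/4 -5/ (4 * s^2)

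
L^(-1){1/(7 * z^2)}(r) r/7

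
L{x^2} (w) 2/w^3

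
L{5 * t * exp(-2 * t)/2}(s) 5/(2 * (s+2)^2)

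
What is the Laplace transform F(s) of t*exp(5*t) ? (s - 5) ^(-2) 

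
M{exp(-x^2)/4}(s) gamma(s/2)/8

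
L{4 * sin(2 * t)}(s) 8/(s^2 + 4)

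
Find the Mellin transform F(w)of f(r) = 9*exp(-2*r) 9*gamma(w)/2^w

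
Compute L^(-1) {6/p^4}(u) u^3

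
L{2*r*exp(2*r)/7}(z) 2/(7*(z - 2)^2)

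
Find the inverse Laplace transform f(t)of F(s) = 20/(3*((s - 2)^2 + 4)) 10*exp(2*t)*sin(2*t)/3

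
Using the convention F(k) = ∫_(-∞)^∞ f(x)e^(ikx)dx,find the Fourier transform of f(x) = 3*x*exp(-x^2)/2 3*I*sqrt(pi)*k*exp(-k^2/4)/4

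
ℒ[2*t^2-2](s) 4/s^3-2/s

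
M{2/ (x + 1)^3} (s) gamma (s) * gamma (3 - s)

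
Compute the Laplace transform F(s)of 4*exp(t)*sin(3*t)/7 12/(7*((s - 1)^2 + 9))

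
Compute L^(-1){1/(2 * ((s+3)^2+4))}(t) exp(-3 * t) * sin(2 * t)/4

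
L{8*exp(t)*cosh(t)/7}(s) 8*(s - 1)/(7*s*(s - 2))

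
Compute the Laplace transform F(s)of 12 12/s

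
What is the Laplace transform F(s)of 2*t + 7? 7/s + 2/s^2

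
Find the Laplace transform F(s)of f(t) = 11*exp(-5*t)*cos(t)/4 11*(s + 5)/(4*((s + 5)^2 + 1))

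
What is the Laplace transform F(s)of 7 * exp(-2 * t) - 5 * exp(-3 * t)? 7/(s + 2) - 5/(s + 3)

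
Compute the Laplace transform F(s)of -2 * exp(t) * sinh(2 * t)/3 -4/(3 * (s - 1)^2 - 12)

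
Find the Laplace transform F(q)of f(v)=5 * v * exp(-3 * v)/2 5/(2 * (q+3)^2)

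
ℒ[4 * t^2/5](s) 8/(5 * s^3)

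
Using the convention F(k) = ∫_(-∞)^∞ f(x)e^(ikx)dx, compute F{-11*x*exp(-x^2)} -11*I*sqrt(pi)*k*exp(-k^2/4)/2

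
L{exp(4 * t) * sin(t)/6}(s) 1/(6 * ((s - 4)^2 + 1))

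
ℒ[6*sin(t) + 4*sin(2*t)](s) 6/(s^2 + 1) + 8/(s^2 + 4)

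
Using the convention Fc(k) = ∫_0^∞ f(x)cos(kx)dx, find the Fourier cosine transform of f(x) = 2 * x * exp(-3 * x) 2 * (9 - k^2)/(k^2 + 9)^2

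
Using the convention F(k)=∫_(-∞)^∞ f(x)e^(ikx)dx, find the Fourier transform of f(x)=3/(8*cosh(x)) 3*pi/(8*cosh(pi*k/2))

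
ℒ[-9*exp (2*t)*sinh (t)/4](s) -9/ (4*(s - 2)^2 - 4)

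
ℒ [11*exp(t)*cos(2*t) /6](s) 11*(s - 1) /(6*((s - 1) ^2 + 4) ) 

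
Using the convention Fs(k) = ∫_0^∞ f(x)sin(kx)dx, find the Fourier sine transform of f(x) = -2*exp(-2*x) -2*k/(k^2+4)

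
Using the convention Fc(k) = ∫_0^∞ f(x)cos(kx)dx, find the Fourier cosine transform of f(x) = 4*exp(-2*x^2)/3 sqrt(2)*sqrt(pi)*exp(-k^2/8)/3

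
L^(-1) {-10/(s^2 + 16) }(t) -5*sin(4*t) /2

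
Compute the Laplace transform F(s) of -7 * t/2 -7/(2 * s^2) 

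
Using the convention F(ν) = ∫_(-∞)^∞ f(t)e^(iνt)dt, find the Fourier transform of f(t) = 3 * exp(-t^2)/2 3 * sqrt(pi) * exp(-ν^2/4)/2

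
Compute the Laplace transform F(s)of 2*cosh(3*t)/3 2*s/(3*(s^2 - 9))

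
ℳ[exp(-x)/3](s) gamma(s)/3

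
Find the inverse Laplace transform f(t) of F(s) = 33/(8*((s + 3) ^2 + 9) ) 11*exp(-3*t)*sin(3*t) /8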